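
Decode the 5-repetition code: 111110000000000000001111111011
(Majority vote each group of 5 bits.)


Groups: 11111, 00000, 00000, 00000, 11111, 11011
Majority votes: 100011

100011


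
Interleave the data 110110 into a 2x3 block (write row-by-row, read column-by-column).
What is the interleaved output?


Matrix:
  110
  110
Read columns: 111100

111100


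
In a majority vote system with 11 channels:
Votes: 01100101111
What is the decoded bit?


Ones: 7 out of 11
Threshold: 6

1 (7/11 voted 1)


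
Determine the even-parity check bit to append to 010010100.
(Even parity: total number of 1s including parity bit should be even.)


Number of 1s in data: 3
Parity bit: 1

1


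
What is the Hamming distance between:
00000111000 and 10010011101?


XOR: 10010100101
Count of 1s: 5

5


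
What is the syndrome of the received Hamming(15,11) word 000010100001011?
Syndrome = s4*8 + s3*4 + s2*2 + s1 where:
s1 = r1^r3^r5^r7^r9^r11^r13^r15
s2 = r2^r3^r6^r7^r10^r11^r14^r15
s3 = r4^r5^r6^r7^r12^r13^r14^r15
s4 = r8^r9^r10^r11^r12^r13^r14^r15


s1=1, s2=1, s3=1, s4=1

Syndrome = 15 (error at position 15)


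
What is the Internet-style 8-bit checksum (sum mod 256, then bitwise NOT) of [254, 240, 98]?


Sum = 592 mod 256 = 80
Complement = 175

175


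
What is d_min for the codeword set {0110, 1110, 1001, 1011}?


Comparing all pairs, minimum distance: 1
Can detect 0 errors, correct 0 errors

1


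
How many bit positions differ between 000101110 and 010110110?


XOR: 010011000
Count of 1s: 3

3


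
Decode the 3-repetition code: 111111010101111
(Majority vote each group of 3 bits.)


Groups: 111, 111, 010, 101, 111
Majority votes: 11011

11011


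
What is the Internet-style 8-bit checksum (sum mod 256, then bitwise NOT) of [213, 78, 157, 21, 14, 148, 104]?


Sum = 735 mod 256 = 223
Complement = 32

32


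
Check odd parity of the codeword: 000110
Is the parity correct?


Number of 1s: 2

No, parity error (2 ones)


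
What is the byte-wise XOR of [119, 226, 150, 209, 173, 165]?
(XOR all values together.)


XOR chain: 119 ^ 226 ^ 150 ^ 209 ^ 173 ^ 165 = 218

218


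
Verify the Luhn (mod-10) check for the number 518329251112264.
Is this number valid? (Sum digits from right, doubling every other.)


Luhn sum = 52
52 mod 10 = 2

Invalid (Luhn sum mod 10 = 2)


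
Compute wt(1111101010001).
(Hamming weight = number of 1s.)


Counting 1s in 1111101010001

8


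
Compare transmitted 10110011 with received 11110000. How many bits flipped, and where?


XOR: 01000011

3 error(s) at position(s): 1, 6, 7


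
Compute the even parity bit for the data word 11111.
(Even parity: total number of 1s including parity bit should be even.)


Number of 1s in data: 5
Parity bit: 1

1


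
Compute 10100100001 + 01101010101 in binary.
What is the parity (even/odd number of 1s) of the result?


10100100001 = 1313
01101010101 = 853
Sum = 2166 = 100001110110
1s count = 6

even parity (6 ones in 100001110110)


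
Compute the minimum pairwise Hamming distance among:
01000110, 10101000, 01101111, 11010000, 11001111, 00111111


Comparing all pairs, minimum distance: 2
Can detect 1 errors, correct 0 errors

2


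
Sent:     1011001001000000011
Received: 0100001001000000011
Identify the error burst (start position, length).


XOR: 1111000000000000000

Burst at position 0, length 4


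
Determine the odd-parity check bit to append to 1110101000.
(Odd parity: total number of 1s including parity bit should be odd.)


Number of 1s in data: 5
Parity bit: 0

0


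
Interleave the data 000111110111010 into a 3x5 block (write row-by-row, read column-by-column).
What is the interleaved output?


Matrix:
  00011
  11101
  11010
Read columns: 011011010101110

011011010101110


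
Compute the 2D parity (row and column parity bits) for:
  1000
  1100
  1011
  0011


Row parities: 1010
Column parities: 1100

Row P: 1010, Col P: 1100, Corner: 0


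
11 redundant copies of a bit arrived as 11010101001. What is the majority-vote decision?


Ones: 6 out of 11
Threshold: 6

1 (6/11 voted 1)


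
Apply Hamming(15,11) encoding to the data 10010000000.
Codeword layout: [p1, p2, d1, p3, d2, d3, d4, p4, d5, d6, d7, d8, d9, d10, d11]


Parity bits: p1=0, p2=0, p3=1, p4=0

001100100000000


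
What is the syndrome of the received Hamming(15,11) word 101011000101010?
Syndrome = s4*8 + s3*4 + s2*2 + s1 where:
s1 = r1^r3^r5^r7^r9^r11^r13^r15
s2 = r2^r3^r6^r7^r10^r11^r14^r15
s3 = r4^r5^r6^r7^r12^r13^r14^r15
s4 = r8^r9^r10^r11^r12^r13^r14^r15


s1=1, s2=0, s3=0, s4=1

Syndrome = 9 (error at position 9)


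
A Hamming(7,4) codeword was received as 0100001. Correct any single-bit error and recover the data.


Syndrome = 5: error at position 5

Data: 0101 (corrected bit 5)


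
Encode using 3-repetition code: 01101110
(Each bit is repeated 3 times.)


Each bit -> 3 copies

000111111000111111111000


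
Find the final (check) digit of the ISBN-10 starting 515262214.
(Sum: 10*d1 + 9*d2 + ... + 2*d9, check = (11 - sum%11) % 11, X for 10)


Weighted sum: 178
178 mod 11 = 2

Check digit: 9


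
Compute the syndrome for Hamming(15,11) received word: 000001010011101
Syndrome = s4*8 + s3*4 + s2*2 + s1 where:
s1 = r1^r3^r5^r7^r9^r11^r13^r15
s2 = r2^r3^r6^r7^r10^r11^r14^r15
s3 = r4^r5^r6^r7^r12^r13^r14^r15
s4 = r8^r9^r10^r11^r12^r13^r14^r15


s1=1, s2=1, s3=0, s4=1

Syndrome = 11 (error at position 11)


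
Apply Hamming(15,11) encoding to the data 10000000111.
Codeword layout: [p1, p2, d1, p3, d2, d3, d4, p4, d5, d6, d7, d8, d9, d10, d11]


Parity bits: p1=1, p2=1, p3=1, p4=1

111100010000111


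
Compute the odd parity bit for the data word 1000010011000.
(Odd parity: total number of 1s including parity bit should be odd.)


Number of 1s in data: 4
Parity bit: 1

1


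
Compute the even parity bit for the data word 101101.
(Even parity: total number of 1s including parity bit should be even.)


Number of 1s in data: 4
Parity bit: 0

0


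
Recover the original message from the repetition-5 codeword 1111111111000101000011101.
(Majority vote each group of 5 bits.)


Groups: 11111, 11111, 00010, 10000, 11101
Majority votes: 11001

11001


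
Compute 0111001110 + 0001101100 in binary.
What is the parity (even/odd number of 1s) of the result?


0111001110 = 462
0001101100 = 108
Sum = 570 = 1000111010
1s count = 5

odd parity (5 ones in 1000111010)


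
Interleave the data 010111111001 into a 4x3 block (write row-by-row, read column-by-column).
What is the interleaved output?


Matrix:
  010
  111
  111
  001
Read columns: 011011100111

011011100111


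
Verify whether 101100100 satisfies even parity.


Number of 1s: 4

Yes, parity is correct (4 ones)


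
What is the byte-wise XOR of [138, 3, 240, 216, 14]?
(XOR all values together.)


XOR chain: 138 ^ 3 ^ 240 ^ 216 ^ 14 = 175

175


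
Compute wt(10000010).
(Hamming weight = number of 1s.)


Counting 1s in 10000010

2


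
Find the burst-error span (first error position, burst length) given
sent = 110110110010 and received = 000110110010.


XOR: 110000000000

Burst at position 0, length 2


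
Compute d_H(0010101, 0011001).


XOR: 0001100
Count of 1s: 2

2


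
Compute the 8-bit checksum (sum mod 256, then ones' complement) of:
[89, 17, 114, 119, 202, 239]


Sum = 780 mod 256 = 12
Complement = 243

243


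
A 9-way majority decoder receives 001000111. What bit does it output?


Ones: 4 out of 9
Threshold: 5

0 (4/9 voted 1)


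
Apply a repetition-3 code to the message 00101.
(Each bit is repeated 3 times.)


Each bit -> 3 copies

000000111000111


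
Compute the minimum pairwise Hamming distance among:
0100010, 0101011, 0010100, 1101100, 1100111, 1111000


Comparing all pairs, minimum distance: 2
Can detect 1 errors, correct 0 errors

2


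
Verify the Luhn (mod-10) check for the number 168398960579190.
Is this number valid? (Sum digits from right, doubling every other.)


Luhn sum = 73
73 mod 10 = 3

Invalid (Luhn sum mod 10 = 3)


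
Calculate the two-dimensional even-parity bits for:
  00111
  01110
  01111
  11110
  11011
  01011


Row parities: 110001
Column parities: 01000

Row P: 110001, Col P: 01000, Corner: 1


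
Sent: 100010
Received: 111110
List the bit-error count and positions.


XOR: 011100

3 error(s) at position(s): 1, 2, 3


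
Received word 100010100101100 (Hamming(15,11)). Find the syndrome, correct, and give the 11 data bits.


Syndrome = 8: error at position 8

Data: 01010101100 (corrected bit 8)


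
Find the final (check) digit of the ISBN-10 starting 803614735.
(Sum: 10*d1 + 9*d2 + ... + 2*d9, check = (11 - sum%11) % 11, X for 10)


Weighted sum: 219
219 mod 11 = 10

Check digit: 1


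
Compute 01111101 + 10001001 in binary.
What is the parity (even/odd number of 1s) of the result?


01111101 = 125
10001001 = 137
Sum = 262 = 100000110
1s count = 3

odd parity (3 ones in 100000110)


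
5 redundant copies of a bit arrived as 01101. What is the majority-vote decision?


Ones: 3 out of 5
Threshold: 3

1 (3/5 voted 1)


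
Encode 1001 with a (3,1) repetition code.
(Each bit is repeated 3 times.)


Each bit -> 3 copies

111000000111


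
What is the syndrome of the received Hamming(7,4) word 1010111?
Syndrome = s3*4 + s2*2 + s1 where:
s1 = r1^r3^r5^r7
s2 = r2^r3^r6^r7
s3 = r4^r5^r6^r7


s1=0, s2=1, s3=1

Syndrome = 6 (error at position 6)


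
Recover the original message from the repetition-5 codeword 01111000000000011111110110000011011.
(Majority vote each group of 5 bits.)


Groups: 01111, 00000, 00000, 11111, 11011, 00000, 11011
Majority votes: 1001101

1001101


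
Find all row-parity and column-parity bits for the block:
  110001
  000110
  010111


Row parities: 100
Column parities: 100000

Row P: 100, Col P: 100000, Corner: 1


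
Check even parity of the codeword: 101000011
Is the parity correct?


Number of 1s: 4

Yes, parity is correct (4 ones)


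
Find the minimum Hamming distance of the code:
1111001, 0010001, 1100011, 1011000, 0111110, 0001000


Comparing all pairs, minimum distance: 2
Can detect 1 errors, correct 0 errors

2


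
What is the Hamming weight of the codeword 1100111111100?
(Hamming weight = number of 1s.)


Counting 1s in 1100111111100

9


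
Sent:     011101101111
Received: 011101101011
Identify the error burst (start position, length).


XOR: 000000000100

Burst at position 9, length 1


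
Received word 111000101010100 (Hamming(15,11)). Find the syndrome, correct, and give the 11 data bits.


Syndrome = 8: error at position 8

Data: 10011010100 (corrected bit 8)


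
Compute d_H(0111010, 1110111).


XOR: 1001101
Count of 1s: 4

4


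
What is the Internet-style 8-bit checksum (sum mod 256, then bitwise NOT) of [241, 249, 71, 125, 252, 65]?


Sum = 1003 mod 256 = 235
Complement = 20

20


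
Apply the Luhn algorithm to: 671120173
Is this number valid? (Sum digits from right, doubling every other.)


Luhn sum = 25
25 mod 10 = 5

Invalid (Luhn sum mod 10 = 5)


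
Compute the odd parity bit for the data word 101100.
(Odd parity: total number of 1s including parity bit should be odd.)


Number of 1s in data: 3
Parity bit: 0

0


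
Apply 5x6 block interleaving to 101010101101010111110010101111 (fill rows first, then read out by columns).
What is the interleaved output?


Matrix:
  101010
  101101
  010111
  110010
  101111
Read columns: 110110011011001011011011101101

110110011011001011011011101101


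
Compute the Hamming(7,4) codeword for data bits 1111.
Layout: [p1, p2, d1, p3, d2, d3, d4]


Parity bits: p1=1, p2=1, p3=1

1111111


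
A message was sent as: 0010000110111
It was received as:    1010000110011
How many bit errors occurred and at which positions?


XOR: 1000000000100

2 error(s) at position(s): 0, 10


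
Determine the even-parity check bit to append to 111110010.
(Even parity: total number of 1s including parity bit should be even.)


Number of 1s in data: 6
Parity bit: 0

0


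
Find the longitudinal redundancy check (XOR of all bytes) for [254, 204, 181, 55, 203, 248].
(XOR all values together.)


XOR chain: 254 ^ 204 ^ 181 ^ 55 ^ 203 ^ 248 = 131

131


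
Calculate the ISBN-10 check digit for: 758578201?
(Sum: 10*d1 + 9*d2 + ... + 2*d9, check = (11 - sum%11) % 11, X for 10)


Weighted sum: 306
306 mod 11 = 9

Check digit: 2


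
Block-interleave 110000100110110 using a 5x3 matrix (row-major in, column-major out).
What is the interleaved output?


Matrix:
  110
  000
  100
  110
  110
Read columns: 101111001100000

101111001100000


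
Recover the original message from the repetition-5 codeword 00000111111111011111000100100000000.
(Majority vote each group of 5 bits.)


Groups: 00000, 11111, 11110, 11111, 00010, 01000, 00000
Majority votes: 0111000

0111000


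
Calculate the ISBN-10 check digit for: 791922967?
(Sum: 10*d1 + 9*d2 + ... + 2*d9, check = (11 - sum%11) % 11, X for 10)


Weighted sum: 312
312 mod 11 = 4

Check digit: 7


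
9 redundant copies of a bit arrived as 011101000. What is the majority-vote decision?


Ones: 4 out of 9
Threshold: 5

0 (4/9 voted 1)


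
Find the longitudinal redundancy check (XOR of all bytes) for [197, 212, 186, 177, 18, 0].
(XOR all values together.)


XOR chain: 197 ^ 212 ^ 186 ^ 177 ^ 18 ^ 0 = 8

8


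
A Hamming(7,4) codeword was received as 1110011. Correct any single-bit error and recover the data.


Syndrome = 1: error at position 1

Data: 1011 (corrected bit 1)


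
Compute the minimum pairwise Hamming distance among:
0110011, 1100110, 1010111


Comparing all pairs, minimum distance: 3
Can detect 2 errors, correct 1 errors

3


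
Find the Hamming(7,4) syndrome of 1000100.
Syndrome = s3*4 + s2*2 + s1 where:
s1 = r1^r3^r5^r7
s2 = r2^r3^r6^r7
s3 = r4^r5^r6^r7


s1=0, s2=0, s3=1

Syndrome = 4 (error at position 4)


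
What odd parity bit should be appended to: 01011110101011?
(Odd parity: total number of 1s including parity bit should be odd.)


Number of 1s in data: 9
Parity bit: 0

0


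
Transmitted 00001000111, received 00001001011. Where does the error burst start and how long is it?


XOR: 00000001100

Burst at position 7, length 2


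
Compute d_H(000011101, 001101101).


XOR: 001110000
Count of 1s: 3

3


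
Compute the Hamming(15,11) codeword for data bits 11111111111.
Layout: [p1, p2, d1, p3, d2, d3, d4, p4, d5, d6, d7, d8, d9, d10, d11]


Parity bits: p1=1, p2=1, p3=1, p4=1

111111111111111


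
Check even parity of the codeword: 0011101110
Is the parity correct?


Number of 1s: 6

Yes, parity is correct (6 ones)


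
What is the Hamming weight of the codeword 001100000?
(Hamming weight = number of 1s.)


Counting 1s in 001100000

2


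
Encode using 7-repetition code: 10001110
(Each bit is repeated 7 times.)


Each bit -> 7 copies

11111110000000000000000000001111111111111111111110000000


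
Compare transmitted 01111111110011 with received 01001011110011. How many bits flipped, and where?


XOR: 00110100000000

3 error(s) at position(s): 2, 3, 5


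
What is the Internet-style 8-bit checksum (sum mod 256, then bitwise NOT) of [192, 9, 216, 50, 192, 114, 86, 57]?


Sum = 916 mod 256 = 148
Complement = 107

107


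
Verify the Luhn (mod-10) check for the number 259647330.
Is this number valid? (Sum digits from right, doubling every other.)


Luhn sum = 33
33 mod 10 = 3

Invalid (Luhn sum mod 10 = 3)


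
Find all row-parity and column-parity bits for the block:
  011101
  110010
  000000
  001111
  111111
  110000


Row parities: 010000
Column parities: 101111

Row P: 010000, Col P: 101111, Corner: 1


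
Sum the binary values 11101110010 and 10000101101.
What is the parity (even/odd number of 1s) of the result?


11101110010 = 1906
10000101101 = 1069
Sum = 2975 = 101110011111
1s count = 9

odd parity (9 ones in 101110011111)


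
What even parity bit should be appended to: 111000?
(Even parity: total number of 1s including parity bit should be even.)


Number of 1s in data: 3
Parity bit: 1

1


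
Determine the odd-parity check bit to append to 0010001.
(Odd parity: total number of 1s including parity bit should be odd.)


Number of 1s in data: 2
Parity bit: 1

1


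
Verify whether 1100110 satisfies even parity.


Number of 1s: 4

Yes, parity is correct (4 ones)


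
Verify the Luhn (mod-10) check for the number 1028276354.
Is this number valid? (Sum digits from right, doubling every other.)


Luhn sum = 36
36 mod 10 = 6

Invalid (Luhn sum mod 10 = 6)


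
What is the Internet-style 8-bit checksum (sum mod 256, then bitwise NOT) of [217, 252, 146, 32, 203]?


Sum = 850 mod 256 = 82
Complement = 173

173


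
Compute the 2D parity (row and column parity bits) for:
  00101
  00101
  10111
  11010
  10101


Row parities: 00011
Column parities: 11000

Row P: 00011, Col P: 11000, Corner: 0


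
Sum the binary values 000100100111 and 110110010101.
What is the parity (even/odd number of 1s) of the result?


000100100111 = 295
110110010101 = 3477
Sum = 3772 = 111010111100
1s count = 8

even parity (8 ones in 111010111100)


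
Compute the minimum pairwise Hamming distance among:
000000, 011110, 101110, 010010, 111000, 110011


Comparing all pairs, minimum distance: 2
Can detect 1 errors, correct 0 errors

2


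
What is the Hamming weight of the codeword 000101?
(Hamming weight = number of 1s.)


Counting 1s in 000101

2


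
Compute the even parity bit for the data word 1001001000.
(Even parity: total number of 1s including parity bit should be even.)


Number of 1s in data: 3
Parity bit: 1

1


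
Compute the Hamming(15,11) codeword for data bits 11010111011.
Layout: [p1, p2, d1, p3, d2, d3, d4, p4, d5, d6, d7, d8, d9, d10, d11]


Parity bits: p1=1, p2=0, p3=1, p4=1

101110110111011


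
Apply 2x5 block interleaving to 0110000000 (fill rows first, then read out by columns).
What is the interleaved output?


Matrix:
  01100
  00000
Read columns: 0010100000

0010100000


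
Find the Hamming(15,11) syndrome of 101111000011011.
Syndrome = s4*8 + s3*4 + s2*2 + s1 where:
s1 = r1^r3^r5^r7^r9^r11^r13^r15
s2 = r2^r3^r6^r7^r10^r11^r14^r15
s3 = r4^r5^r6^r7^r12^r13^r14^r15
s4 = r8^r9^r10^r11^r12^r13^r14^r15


s1=1, s2=1, s3=0, s4=0

Syndrome = 3 (error at position 3)


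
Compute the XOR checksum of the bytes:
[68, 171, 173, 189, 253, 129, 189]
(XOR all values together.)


XOR chain: 68 ^ 171 ^ 173 ^ 189 ^ 253 ^ 129 ^ 189 = 62

62


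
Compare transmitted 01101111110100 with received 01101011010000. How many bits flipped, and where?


XOR: 00000100100100

3 error(s) at position(s): 5, 8, 11


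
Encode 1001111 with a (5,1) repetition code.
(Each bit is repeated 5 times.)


Each bit -> 5 copies

11111000000000011111111111111111111


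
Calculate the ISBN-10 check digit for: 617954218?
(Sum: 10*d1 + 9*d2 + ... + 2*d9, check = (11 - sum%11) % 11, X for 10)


Weighted sum: 265
265 mod 11 = 1

Check digit: X


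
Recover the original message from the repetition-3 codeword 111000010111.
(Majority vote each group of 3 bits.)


Groups: 111, 000, 010, 111
Majority votes: 1001

1001


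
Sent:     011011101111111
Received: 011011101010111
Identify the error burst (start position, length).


XOR: 000000000101000

Burst at position 9, length 3


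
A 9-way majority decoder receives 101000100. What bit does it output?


Ones: 3 out of 9
Threshold: 5

0 (3/9 voted 1)


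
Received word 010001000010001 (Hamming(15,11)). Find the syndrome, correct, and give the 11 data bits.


Syndrome = 0: no error detected

Data: 00100010001 (no errors)


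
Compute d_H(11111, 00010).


XOR: 11101
Count of 1s: 4

4


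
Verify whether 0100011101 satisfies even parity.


Number of 1s: 5

No, parity error (5 ones)


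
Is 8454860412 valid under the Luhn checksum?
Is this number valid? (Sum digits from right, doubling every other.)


Luhn sum = 37
37 mod 10 = 7

Invalid (Luhn sum mod 10 = 7)


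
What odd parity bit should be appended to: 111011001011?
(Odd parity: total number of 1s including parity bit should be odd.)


Number of 1s in data: 8
Parity bit: 1

1


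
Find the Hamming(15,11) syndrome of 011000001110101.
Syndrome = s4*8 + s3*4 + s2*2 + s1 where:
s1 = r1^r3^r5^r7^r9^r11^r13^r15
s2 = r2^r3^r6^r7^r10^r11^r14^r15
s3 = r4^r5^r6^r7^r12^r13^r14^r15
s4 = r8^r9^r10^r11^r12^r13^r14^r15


s1=1, s2=1, s3=0, s4=1

Syndrome = 11 (error at position 11)


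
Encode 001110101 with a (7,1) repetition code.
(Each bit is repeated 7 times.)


Each bit -> 7 copies

000000000000001111111111111111111110000000111111100000001111111


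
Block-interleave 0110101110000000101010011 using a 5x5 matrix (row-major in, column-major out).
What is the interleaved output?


Matrix:
  01101
  01110
  00000
  01010
  10011
Read columns: 0000111010110000101110001

0000111010110000101110001


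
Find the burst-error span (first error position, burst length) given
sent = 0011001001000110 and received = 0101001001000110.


XOR: 0110000000000000

Burst at position 1, length 2


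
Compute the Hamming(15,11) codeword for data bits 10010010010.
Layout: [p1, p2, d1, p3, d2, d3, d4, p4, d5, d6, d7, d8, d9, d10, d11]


Parity bits: p1=1, p2=0, p3=0, p4=0

101000100010010


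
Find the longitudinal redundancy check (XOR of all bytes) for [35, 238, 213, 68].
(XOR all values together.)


XOR chain: 35 ^ 238 ^ 213 ^ 68 = 92

92


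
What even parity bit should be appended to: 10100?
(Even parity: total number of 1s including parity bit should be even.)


Number of 1s in data: 2
Parity bit: 0

0


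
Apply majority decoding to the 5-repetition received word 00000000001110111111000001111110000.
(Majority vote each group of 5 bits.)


Groups: 00000, 00000, 11101, 11111, 00000, 11111, 10000
Majority votes: 0011010

0011010


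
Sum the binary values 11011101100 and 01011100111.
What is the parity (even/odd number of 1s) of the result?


11011101100 = 1772
01011100111 = 743
Sum = 2515 = 100111010011
1s count = 7

odd parity (7 ones in 100111010011)


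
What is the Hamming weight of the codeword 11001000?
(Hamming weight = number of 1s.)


Counting 1s in 11001000

3


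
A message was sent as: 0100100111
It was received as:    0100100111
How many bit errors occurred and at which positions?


XOR: 0000000000

0 errors (received matches sent)


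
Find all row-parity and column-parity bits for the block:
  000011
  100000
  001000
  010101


Row parities: 0111
Column parities: 111110

Row P: 0111, Col P: 111110, Corner: 1


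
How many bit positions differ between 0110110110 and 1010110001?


XOR: 1100000111
Count of 1s: 5

5


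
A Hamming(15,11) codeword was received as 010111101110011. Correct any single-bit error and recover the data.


Syndrome = 11: error at position 11

Data: 01111100011 (corrected bit 11)


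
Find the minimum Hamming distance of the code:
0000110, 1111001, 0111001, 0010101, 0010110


Comparing all pairs, minimum distance: 1
Can detect 0 errors, correct 0 errors

1


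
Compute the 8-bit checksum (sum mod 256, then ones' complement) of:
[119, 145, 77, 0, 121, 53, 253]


Sum = 768 mod 256 = 0
Complement = 255

255


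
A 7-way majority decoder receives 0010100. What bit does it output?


Ones: 2 out of 7
Threshold: 4

0 (2/7 voted 1)


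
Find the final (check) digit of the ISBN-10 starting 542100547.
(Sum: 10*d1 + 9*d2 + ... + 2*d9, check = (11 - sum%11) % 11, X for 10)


Weighted sum: 155
155 mod 11 = 1

Check digit: X


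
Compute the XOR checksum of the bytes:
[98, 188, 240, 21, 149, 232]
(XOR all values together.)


XOR chain: 98 ^ 188 ^ 240 ^ 21 ^ 149 ^ 232 = 70

70


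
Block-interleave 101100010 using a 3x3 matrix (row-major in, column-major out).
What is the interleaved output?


Matrix:
  101
  100
  010
Read columns: 110001100

110001100


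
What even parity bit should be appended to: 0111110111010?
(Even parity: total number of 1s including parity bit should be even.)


Number of 1s in data: 9
Parity bit: 1

1


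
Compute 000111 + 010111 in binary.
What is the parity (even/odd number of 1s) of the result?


000111 = 7
010111 = 23
Sum = 30 = 11110
1s count = 4

even parity (4 ones in 11110)


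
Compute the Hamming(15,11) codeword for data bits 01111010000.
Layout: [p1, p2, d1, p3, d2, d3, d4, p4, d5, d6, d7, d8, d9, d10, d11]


Parity bits: p1=0, p2=1, p3=1, p4=0

010111101010000


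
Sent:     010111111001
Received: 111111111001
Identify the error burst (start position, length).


XOR: 101000000000

Burst at position 0, length 3


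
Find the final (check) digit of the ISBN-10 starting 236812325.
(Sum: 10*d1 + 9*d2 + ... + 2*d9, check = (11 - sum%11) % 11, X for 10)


Weighted sum: 195
195 mod 11 = 8

Check digit: 3


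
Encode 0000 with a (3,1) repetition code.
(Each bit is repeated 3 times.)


Each bit -> 3 copies

000000000000


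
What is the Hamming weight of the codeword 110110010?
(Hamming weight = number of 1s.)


Counting 1s in 110110010

5


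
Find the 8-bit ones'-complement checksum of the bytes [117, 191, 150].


Sum = 458 mod 256 = 202
Complement = 53

53


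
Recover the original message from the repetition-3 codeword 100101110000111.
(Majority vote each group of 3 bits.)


Groups: 100, 101, 110, 000, 111
Majority votes: 01101

01101


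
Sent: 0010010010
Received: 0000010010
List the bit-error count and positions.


XOR: 0010000000

1 error(s) at position(s): 2


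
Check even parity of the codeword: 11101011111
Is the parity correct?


Number of 1s: 9

No, parity error (9 ones)


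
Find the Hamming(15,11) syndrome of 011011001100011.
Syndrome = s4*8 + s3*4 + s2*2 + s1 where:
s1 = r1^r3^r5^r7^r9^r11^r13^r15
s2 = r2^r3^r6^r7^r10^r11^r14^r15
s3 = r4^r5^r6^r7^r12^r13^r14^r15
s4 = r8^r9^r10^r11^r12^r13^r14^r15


s1=0, s2=0, s3=0, s4=0

Syndrome = 0 (no error)


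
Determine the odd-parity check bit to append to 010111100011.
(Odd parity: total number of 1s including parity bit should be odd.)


Number of 1s in data: 7
Parity bit: 0

0


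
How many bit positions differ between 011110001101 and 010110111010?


XOR: 001000110111
Count of 1s: 6

6


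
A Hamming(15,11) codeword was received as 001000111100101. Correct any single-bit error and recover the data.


Syndrome = 13: error at position 13

Data: 10011100001 (corrected bit 13)


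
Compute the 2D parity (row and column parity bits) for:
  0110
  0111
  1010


Row parities: 010
Column parities: 1011

Row P: 010, Col P: 1011, Corner: 1


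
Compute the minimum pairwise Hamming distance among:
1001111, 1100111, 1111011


Comparing all pairs, minimum distance: 2
Can detect 1 errors, correct 0 errors

2


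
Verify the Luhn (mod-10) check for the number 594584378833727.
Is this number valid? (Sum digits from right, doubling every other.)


Luhn sum = 85
85 mod 10 = 5

Invalid (Luhn sum mod 10 = 5)


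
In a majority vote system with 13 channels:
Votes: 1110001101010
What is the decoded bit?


Ones: 7 out of 13
Threshold: 7

1 (7/13 voted 1)


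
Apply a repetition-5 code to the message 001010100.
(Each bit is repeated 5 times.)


Each bit -> 5 copies

000000000011111000001111100000111110000000000


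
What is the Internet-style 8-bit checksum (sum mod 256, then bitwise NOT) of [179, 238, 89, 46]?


Sum = 552 mod 256 = 40
Complement = 215

215


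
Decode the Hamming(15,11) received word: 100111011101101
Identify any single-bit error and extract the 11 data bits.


Syndrome = 3: error at position 3

Data: 11101101101 (corrected bit 3)


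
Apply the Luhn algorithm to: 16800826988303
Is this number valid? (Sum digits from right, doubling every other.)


Luhn sum = 63
63 mod 10 = 3

Invalid (Luhn sum mod 10 = 3)


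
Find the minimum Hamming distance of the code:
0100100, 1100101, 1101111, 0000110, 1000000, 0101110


Comparing all pairs, minimum distance: 2
Can detect 1 errors, correct 0 errors

2


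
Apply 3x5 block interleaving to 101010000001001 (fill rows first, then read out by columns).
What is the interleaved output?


Matrix:
  10101
  00000
  01001
Read columns: 100001100000101

100001100000101


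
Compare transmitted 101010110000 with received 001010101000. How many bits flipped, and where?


XOR: 100000011000

3 error(s) at position(s): 0, 7, 8


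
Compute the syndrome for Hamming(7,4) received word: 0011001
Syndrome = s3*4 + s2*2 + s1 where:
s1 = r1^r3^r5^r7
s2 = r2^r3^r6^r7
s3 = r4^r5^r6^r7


s1=0, s2=0, s3=0

Syndrome = 0 (no error)


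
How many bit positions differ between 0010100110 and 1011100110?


XOR: 1001000000
Count of 1s: 2

2


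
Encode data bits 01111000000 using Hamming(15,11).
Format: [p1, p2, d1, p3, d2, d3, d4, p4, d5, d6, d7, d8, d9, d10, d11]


Parity bits: p1=1, p2=0, p3=1, p4=1

100111111000000


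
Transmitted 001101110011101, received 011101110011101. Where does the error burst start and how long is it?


XOR: 010000000000000

Burst at position 1, length 1


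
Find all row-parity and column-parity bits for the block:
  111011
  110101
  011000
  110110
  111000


Row parities: 10001
Column parities: 011000

Row P: 10001, Col P: 011000, Corner: 0


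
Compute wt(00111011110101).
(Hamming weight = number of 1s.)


Counting 1s in 00111011110101

9


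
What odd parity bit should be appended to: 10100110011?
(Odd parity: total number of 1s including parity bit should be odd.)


Number of 1s in data: 6
Parity bit: 1

1


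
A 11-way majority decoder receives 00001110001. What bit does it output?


Ones: 4 out of 11
Threshold: 6

0 (4/11 voted 1)


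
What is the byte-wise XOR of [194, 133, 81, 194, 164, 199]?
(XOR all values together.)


XOR chain: 194 ^ 133 ^ 81 ^ 194 ^ 164 ^ 199 = 183

183


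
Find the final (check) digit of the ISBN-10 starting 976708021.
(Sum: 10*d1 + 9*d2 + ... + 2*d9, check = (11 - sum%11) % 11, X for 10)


Weighted sum: 298
298 mod 11 = 1

Check digit: X


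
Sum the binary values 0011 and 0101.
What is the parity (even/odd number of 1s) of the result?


0011 = 3
0101 = 5
Sum = 8 = 1000
1s count = 1

odd parity (1 ones in 1000)


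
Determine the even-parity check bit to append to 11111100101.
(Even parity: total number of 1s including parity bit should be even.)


Number of 1s in data: 8
Parity bit: 0

0


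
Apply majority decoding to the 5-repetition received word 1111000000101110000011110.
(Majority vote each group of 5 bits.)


Groups: 11110, 00000, 10111, 00000, 11110
Majority votes: 10101

10101


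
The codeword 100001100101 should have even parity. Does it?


Number of 1s: 5

No, parity error (5 ones)


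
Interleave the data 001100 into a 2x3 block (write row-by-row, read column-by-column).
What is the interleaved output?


Matrix:
  001
  100
Read columns: 010010

010010


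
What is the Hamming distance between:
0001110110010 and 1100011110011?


XOR: 1101101000001
Count of 1s: 6

6


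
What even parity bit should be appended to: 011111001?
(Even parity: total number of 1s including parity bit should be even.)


Number of 1s in data: 6
Parity bit: 0

0


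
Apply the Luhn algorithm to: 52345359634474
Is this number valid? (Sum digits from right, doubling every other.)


Luhn sum = 54
54 mod 10 = 4

Invalid (Luhn sum mod 10 = 4)


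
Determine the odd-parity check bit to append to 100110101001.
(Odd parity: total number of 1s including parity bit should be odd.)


Number of 1s in data: 6
Parity bit: 1

1


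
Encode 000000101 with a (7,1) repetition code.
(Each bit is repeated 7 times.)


Each bit -> 7 copies

000000000000000000000000000000000000000000111111100000001111111


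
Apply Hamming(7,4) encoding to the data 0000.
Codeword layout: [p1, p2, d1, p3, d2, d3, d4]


Parity bits: p1=0, p2=0, p3=0

0000000


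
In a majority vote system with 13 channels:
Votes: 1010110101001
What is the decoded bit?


Ones: 7 out of 13
Threshold: 7

1 (7/13 voted 1)


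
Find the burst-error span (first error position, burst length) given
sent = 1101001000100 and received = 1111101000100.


XOR: 0010100000000

Burst at position 2, length 3


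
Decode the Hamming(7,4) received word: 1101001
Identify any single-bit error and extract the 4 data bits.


Syndrome = 0: no error detected

Data: 0001 (no errors)


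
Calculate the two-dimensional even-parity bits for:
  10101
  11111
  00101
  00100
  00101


Row parities: 11010
Column parities: 01110

Row P: 11010, Col P: 01110, Corner: 1


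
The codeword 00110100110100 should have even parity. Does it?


Number of 1s: 6

Yes, parity is correct (6 ones)


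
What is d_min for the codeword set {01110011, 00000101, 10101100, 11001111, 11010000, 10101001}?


Comparing all pairs, minimum distance: 2
Can detect 1 errors, correct 0 errors

2


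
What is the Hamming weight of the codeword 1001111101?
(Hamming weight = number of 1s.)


Counting 1s in 1001111101

7


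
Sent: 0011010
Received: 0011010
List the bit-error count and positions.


XOR: 0000000

0 errors (received matches sent)


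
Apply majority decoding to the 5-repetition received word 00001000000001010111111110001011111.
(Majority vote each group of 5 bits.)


Groups: 00001, 00000, 00010, 10111, 11111, 00010, 11111
Majority votes: 0001101

0001101


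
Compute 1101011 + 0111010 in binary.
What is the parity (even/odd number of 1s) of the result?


1101011 = 107
0111010 = 58
Sum = 165 = 10100101
1s count = 4

even parity (4 ones in 10100101)


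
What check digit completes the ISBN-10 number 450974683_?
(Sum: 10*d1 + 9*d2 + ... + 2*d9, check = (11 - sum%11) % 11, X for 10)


Weighted sum: 264
264 mod 11 = 0

Check digit: 0


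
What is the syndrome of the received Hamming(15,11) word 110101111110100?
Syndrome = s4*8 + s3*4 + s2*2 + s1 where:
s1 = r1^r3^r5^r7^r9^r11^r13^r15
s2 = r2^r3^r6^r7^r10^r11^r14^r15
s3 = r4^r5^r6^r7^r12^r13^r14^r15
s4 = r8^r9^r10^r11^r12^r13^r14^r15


s1=1, s2=1, s3=0, s4=1

Syndrome = 11 (error at position 11)


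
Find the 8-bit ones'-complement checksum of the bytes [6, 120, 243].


Sum = 369 mod 256 = 113
Complement = 142

142


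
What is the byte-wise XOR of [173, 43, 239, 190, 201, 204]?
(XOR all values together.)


XOR chain: 173 ^ 43 ^ 239 ^ 190 ^ 201 ^ 204 = 210

210


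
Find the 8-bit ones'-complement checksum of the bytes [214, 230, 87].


Sum = 531 mod 256 = 19
Complement = 236

236


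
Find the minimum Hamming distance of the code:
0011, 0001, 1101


Comparing all pairs, minimum distance: 1
Can detect 0 errors, correct 0 errors

1


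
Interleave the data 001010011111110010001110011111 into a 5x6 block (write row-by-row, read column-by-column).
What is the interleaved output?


Matrix:
  001010
  011111
  110010
  001110
  011111
Read columns: 001000110111011010111111101001

001000110111011010111111101001


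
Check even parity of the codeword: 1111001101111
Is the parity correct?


Number of 1s: 10

Yes, parity is correct (10 ones)


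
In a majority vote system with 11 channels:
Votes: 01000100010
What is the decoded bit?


Ones: 3 out of 11
Threshold: 6

0 (3/11 voted 1)


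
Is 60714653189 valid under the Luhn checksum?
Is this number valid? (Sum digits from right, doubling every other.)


Luhn sum = 50
50 mod 10 = 0

Valid (Luhn sum mod 10 = 0)


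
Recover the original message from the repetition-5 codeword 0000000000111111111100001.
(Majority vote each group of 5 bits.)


Groups: 00000, 00000, 11111, 11111, 00001
Majority votes: 00110

00110


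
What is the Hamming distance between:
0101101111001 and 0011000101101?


XOR: 0110101010100
Count of 1s: 6

6


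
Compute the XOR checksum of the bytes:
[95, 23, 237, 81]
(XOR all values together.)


XOR chain: 95 ^ 23 ^ 237 ^ 81 = 244

244


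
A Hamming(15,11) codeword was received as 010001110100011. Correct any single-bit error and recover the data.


Syndrome = 0: no error detected

Data: 00110100011 (no errors)


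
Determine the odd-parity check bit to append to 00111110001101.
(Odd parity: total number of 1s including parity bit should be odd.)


Number of 1s in data: 8
Parity bit: 1

1


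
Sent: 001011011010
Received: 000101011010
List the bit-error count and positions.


XOR: 001110000000

3 error(s) at position(s): 2, 3, 4


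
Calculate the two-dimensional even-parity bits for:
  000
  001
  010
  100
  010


Row parities: 01111
Column parities: 101

Row P: 01111, Col P: 101, Corner: 0


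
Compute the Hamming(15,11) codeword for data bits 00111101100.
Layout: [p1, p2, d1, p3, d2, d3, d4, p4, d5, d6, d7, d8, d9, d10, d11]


Parity bits: p1=1, p2=1, p3=0, p4=0

110001101101100


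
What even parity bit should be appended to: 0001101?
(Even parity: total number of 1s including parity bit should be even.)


Number of 1s in data: 3
Parity bit: 1

1


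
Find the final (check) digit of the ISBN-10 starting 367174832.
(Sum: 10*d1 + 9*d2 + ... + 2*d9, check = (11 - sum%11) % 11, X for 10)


Weighted sum: 254
254 mod 11 = 1

Check digit: X


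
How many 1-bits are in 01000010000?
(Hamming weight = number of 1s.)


Counting 1s in 01000010000

2


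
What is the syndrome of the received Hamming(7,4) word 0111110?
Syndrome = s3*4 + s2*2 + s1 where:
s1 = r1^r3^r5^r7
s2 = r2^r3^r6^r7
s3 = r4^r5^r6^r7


s1=0, s2=1, s3=1

Syndrome = 6 (error at position 6)


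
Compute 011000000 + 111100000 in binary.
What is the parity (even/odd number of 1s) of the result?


011000000 = 192
111100000 = 480
Sum = 672 = 1010100000
1s count = 3

odd parity (3 ones in 1010100000)


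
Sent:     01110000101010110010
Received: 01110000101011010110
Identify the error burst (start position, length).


XOR: 00000000000001100100

Burst at position 13, length 5


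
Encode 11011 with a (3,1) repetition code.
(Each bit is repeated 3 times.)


Each bit -> 3 copies

111111000111111


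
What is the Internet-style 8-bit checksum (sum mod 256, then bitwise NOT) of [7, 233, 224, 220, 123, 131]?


Sum = 938 mod 256 = 170
Complement = 85

85


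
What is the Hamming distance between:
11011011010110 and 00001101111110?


XOR: 11010110101000
Count of 1s: 7

7


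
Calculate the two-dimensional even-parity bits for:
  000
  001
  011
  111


Row parities: 0101
Column parities: 101

Row P: 0101, Col P: 101, Corner: 0


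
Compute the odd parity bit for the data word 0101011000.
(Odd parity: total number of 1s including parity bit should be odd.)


Number of 1s in data: 4
Parity bit: 1

1


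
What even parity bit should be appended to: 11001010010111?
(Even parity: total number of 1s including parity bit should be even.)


Number of 1s in data: 8
Parity bit: 0

0


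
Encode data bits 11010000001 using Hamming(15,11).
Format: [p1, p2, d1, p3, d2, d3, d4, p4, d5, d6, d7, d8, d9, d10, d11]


Parity bits: p1=0, p2=1, p3=1, p4=1

011110110000001


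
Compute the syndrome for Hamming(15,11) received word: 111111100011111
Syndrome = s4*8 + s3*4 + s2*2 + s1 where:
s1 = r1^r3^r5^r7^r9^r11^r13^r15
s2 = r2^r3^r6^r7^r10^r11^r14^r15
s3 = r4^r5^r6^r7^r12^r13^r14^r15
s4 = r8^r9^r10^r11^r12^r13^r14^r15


s1=1, s2=1, s3=0, s4=1

Syndrome = 11 (error at position 11)
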